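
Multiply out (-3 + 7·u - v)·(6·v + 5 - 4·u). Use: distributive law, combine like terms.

-23·v - 15 + 47·u + 46·u·v - 28·u² - 6·v²

(-3 + 7·u - v)·(6·v + 5 - 4·u)
= -18·v - 15 + 12·u + 42·u·v + 35·u - 28·u² - 6·v² - 5·v + 4·u·v    [distributive law]
= -23·v - 15 + 47·u + 46·u·v - 28·u² - 6·v²    [combine like terms]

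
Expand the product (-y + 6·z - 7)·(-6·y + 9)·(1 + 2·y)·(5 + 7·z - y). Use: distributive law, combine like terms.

453·y^2 + 72·y^2·z - 12·y^3 + 156·y^3·z - 12·y^4 - 402·y - 345·y·z + 504·y·z^2 - 504·y^2·z^2 - 171·z + 378·z^2 - 315

(-y + 6·z - 7)·(-6·y + 9)·(1 + 2·y)·(5 + 7·z - y)
= (6·y^2 - 9·y - 36·y·z + 54·z + 42·y - 63)·(1 + 2·y)·(5 + 7·z - y)    [distributive law]
= (6·y^2 + 33·y - 36·y·z + 54·z - 63)·(1 + 2·y)·(5 + 7·z - y)    [combine like terms]
= (6·y^2 + 12·y^3 + 33·y + 66·y^2 - 36·y·z - 72·y^2·z + 54·z + 108·y·z - 63 - 126·y)·(5 + 7·z - y)    [distributive law]
= (72·y^2 + 12·y^3 - 93·y + 72·y·z - 72·y^2·z + 54·z - 63)·(5 + 7·z - y)    [combine like terms]
= 360·y^2 + 504·y^2·z - 72·y^3 + 60·y^3 + 84·y^3·z - 12·y^4 - 465·y - 651·y·z + 93·y^2 + 360·y·z + 504·y·z^2 - 72·y^2·z - 360·y^2·z - 504·y^2·z^2 + 72·y^3·z + 270·z + 378·z^2 - 54·y·z - 315 - 441·z + 63·y    [distributive law]
= 453·y^2 + 72·y^2·z - 12·y^3 + 156·y^3·z - 12·y^4 - 402·y - 345·y·z + 504·y·z^2 - 504·y^2·z^2 - 171·z + 378·z^2 - 315    [combine like terms]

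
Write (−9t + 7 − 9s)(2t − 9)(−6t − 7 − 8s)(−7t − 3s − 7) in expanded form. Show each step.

−756t^4 − 2088st^3 + 2352t^3 + 7408st^2 + 5117t^2 − 1764s^2t^2 + 9142st − 1078t + 6888s^2t − 882s − 3087 + 4725s^2 − 432s^3t + 1944s^3

(−9t + 7 − 9s)(2t − 9)(−6t − 7 − 8s)(−7t − 3s − 7)
= (−18t^2 + 81t + 14t − 63 − 18st + 81s)(−6t − 7 − 8s)(−7t − 3s − 7)    [distributive law]
= (−18t^2 + 95t − 63 − 18st + 81s)(−6t − 7 − 8s)(−7t − 3s − 7)    [combine like terms]
= (108t^3 + 126t^2 + 144st^2 − 570t^2 − 665t − 760st + 378t + 441 + 504s + 108st^2 + 126st + 144s^2t − 486st − 567s − 648s^2)(−7t − 3s − 7)    [distributive law]
= (108t^3 − 444t^2 + 252st^2 − 287t − 1120st + 441 − 63s + 144s^2t − 648s^2)(−7t − 3s − 7)    [combine like terms]
= −756t^4 − 324st^3 − 756t^3 + 3108t^3 + 1332st^2 + 3108t^2 − 1764st^3 − 756s^2t^2 − 1764st^2 + 2009t^2 + 861st + 2009t + 7840st^2 + 3360s^2t + 7840st − 3087t − 1323s − 3087 + 441st + 189s^2 + 441s − 1008s^2t^2 − 432s^3t − 1008s^2t + 4536s^2t + 1944s^3 + 4536s^2    [distributive law]
= −756t^4 − 2088st^3 + 2352t^3 + 7408st^2 + 5117t^2 − 1764s^2t^2 + 9142st − 1078t + 6888s^2t − 882s − 3087 + 4725s^2 − 432s^3t + 1944s^3    [combine like terms]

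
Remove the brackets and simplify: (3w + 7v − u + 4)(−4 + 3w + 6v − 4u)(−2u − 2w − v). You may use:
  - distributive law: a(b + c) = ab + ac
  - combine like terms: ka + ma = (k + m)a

(3w + 7v − u + 4)(−4 + 3w + 6v − 4u)(−2u − 2w − v)
= (−12w + 9w^2 + 18vw − 12uw − 28v + 21vw + 42v^2 − 28uv + 4u − 3uw − 6uv + 4u^2 − 16 + 12w + 24v − 16u)(−2u − 2w − v)    [distributive law]
= (9w^2 + 39vw − 15uw − 4v + 42v^2 − 34uv − 12u + 4u^2 − 16)(−2u − 2w − v)    [combine like terms]
= −18uw^2 − 18w^3 − 9vw^2 − 78uvw − 78vw^2 − 39v^2w + 30u^2w + 30uw^2 + 15uvw + 8uv + 8vw + 4v^2 − 84uv^2 − 84v^2w − 42v^3 + 68u^2v + 68uvw + 34uv^2 + 24u^2 + 24uw + 12uv − 8u^3 − 8u^2w − 4u^2v + 32u + 32w + 16v    [distributive law]
= 12uw^2 − 18w^3 − 87vw^2 + 5uvw − 123v^2w + 22u^2w + 20uv + 8vw + 4v^2 − 50uv^2 − 42v^3 + 64u^2v + 24u^2 + 24uw − 8u^3 + 32u + 32w + 16v    [combine like terms]

12uw^2 − 18w^3 − 87vw^2 + 5uvw − 123v^2w + 22u^2w + 20uv + 8vw + 4v^2 − 50uv^2 − 42v^3 + 64u^2v + 24u^2 + 24uw − 8u^3 + 32u + 32w + 16v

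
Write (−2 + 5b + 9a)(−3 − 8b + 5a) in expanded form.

6 + b − 37a − 40b² − 47ab + 45a²

(−2 + 5b + 9a)(−3 − 8b + 5a)
= 6 + 16b − 10a − 15b − 40b² + 25ab − 27a − 72ab + 45a²    [distributive law]
= 6 + b − 37a − 40b² − 47ab + 45a²    [combine like terms]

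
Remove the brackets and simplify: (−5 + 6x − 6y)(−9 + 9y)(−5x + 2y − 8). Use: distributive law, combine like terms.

207x + 18y − 360 − 585xy + 450y² + 270x² − 270x²y + 378xy² − 108y³

(−5 + 6x − 6y)(−9 + 9y)(−5x + 2y − 8)
= (45 − 45y − 54x + 54xy + 54y − 54y²)(−5x + 2y − 8)    [distributive law]
= (45 + 9y − 54x + 54xy − 54y²)(−5x + 2y − 8)    [combine like terms]
= −225x + 90y − 360 − 45xy + 18y² − 72y + 270x² − 108xy + 432x − 270x²y + 108xy² − 432xy + 270xy² − 108y³ + 432y²    [distributive law]
= 207x + 18y − 360 − 585xy + 450y² + 270x² − 270x²y + 378xy² − 108y³    [combine like terms]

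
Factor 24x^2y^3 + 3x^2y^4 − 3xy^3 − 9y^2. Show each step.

24x^2y^3 + 3x^2y^4 − 3xy^3 − 9y^2
= 3(8x^2y^3 + x^2y^4 − xy^3 − 3y^2)    [factor out 3]
= 3y^2(8x^2y + x^2y^2 − xy − 3)    [factor out y^2]

3y^2(8x^2y + x^2y^2 − xy − 3)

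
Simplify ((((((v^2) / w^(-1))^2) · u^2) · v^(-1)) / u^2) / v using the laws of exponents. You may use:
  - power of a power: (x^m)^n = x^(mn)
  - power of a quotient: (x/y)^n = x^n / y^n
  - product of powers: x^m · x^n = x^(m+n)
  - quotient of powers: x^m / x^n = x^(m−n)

v^2·w^2

((((((v^2) / w^(-1))^2) · u^2) · v^(-1)) / u^2) / v
= ((((((v^2)^2) / ((w^(-1))^2)) · u^2) · v^(-1)) / u^2) / v    [power of a quotient]
= (((((v^4) / ((w^(-1))^2)) · u^2) · v^(-1)) / u^2) / v    [power of a power]
= ((((v^4 / w^(-2)) · u^2) · v^(-1)) / u^2) / v    [power of a power]
= v^2·w^2    [quotient of powers; product of powers]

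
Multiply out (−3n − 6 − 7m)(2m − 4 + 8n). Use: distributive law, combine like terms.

(−3n − 6 − 7m)(2m − 4 + 8n)
= −6mn + 12n − 24n^2 − 12m + 24 − 48n − 14m^2 + 28m − 56mn    [distributive law]
= −62mn − 36n − 24n^2 + 16m + 24 − 14m^2    [combine like terms]

−62mn − 36n − 24n^2 + 16m + 24 − 14m^2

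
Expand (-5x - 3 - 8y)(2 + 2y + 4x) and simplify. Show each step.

(-5x - 3 - 8y)(2 + 2y + 4x)
= -10x - 10xy - 20x^2 - 6 - 6y - 12x - 16y - 16y^2 - 32xy    [distributive law]
= -22x - 42xy - 20x^2 - 6 - 22y - 16y^2    [combine like terms]

-22x - 42xy - 20x^2 - 6 - 22y - 16y^2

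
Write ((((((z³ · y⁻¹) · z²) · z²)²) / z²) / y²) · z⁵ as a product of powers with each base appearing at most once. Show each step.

y⁻⁴z¹⁷

((((((z³ · y⁻¹) · z²) · z²)²) / z²) / y²) · z⁵
= ((((((z³ · y⁻¹) · z²)²) · ((z²)²)) / z²) / y²) · z⁵    [power of a product]
= ((((((z³ · y⁻¹)²) · ((z²)²)) · ((z²)²)) / z²) / y²) · z⁵    [power of a product]
= (((((((z³)²) · ((y⁻¹)²)) · ((z²)²)) · ((z²)²)) / z²) / y²) · z⁵    [power of a product]
= (((((z⁶ · ((y⁻¹)²)) · ((z²)²)) · ((z²)²)) / z²) / y²) · z⁵    [power of a power]
= (((((z⁶ · y⁻²) · ((z²)²)) · ((z²)²)) / z²) / y²) · z⁵    [power of a power]
= (((((z⁶ · y⁻²) · z⁴) · ((z²)²)) / z²) / y²) · z⁵    [power of a power]
= (((((z⁶ · y⁻²) · z⁴) · z⁴) / z²) / y²) · z⁵    [power of a power]
= y⁻⁴z¹⁷    [quotient of powers; product of powers]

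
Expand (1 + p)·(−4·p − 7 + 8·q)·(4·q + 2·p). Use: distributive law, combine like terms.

−28·p·q − 22·p^2 − 28·q − 14·p + 32·q^2 − 8·p^3 + 32·p·q^2

(1 + p)·(−4·p − 7 + 8·q)·(4·q + 2·p)
= (−4·p − 7 + 8·q − 4·p^2 − 7·p + 8·p·q)·(4·q + 2·p)    [distributive law]
= (−11·p − 7 + 8·q − 4·p^2 + 8·p·q)·(4·q + 2·p)    [combine like terms]
= −44·p·q − 22·p^2 − 28·q − 14·p + 32·q^2 + 16·p·q − 16·p^2·q − 8·p^3 + 32·p·q^2 + 16·p^2·q    [distributive law]
= −28·p·q − 22·p^2 − 28·q − 14·p + 32·q^2 − 8·p^3 + 32·p·q^2    [combine like terms]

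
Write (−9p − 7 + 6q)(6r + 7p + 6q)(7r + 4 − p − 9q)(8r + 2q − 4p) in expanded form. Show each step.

(−9p − 7 + 6q)(6r + 7p + 6q)(7r + 4 − p − 9q)(8r + 2q − 4p)
= (−54pr − 63p^2 − 54pq − 42r − 49p − 42q + 36qr + 42pq + 36q^2)(7r + 4 − p − 9q)(8r + 2q − 4p)    [distributive law]
= (−54pr − 63p^2 − 12pq − 42r − 49p − 42q + 36qr + 36q^2)(7r + 4 − p − 9q)(8r + 2q − 4p)    [combine like terms]
= (−378pr^2 − 216pr + 54p^2r + 486pqr − 441p^2r − 252p^2 + 63p^3 + 567p^2q − 84pqr − 48pq + 12p^2q + 108pq^2 − 294r^2 − 168r + 42pr + 378qr − 343pr − 196p + 49p^2 + 441pq − 294qr − 168q + 42pq + 378q^2 + 252qr^2 + 144qr − 36pqr − 324q^2r + 252q^2r + 144q^2 − 36pq^2 − 324q^3)(8r + 2q − 4p)    [distributive law]
= (−378pr^2 − 517pr − 387p^2r + 366pqr − 203p^2 + 63p^3 + 579p^2q + 435pq + 72pq^2 − 294r^2 − 168r + 228qr − 196p − 168q + 522q^2 + 252qr^2 − 72q^2r − 324q^3)(8r + 2q − 4p)    [combine like terms]
= −3024pr^3 − 756pqr^2 + 1512p^2r^2 − 4136pr^2 − 1034pqr + 2068p^2r − 3096p^2r^2 − 774p^2qr + 1548p^3r + 2928pqr^2 + 732pq^2r − 1464p^2qr − 1624p^2r − 406p^2q + 812p^3 + 504p^3r + 126p^3q − 252p^4 + 4632p^2qr + 1158p^2q^2 − 2316p^3q + 3480pqr + 870pq^2 − 1740p^2q + 576pq^2r + 144pq^3 − 288p^2q^2 − 2352r^3 − 588qr^2 + 1176pr^2 − 1344r^2 − 336qr + 672pr + 1824qr^2 + 456q^2r − 912pqr − 1568pr − 392pq + 784p^2 − 1344qr − 336q^2 + 672pq + 4176q^2r + 1044q^3 − 2088pq^2 + 2016qr^3 + 504q^2r^2 − 1008pqr^2 − 576q^2r^2 − 144q^3r + 288pq^2r − 2592q^3r − 648q^4 + 1296pq^3    [distributive law]
= −3024pr^3 + 1164pqr^2 − 1584p^2r^2 − 2960pr^2 + 1534pqr + 444p^2r + 2394p^2qr + 2052p^3r + 1596pq^2r − 2146p^2q + 812p^3 − 2190p^3q − 252p^4 + 870p^2q^2 − 1218pq^2 + 1440pq^3 − 2352r^3 + 1236qr^2 − 1344r^2 − 1680qr − 896pr + 4632q^2r + 280pq + 784p^2 − 336q^2 + 1044q^3 + 2016qr^3 − 72q^2r^2 − 2736q^3r − 648q^4    [combine like terms]

−3024pr^3 + 1164pqr^2 − 1584p^2r^2 − 2960pr^2 + 1534pqr + 444p^2r + 2394p^2qr + 2052p^3r + 1596pq^2r − 2146p^2q + 812p^3 − 2190p^3q − 252p^4 + 870p^2q^2 − 1218pq^2 + 1440pq^3 − 2352r^3 + 1236qr^2 − 1344r^2 − 1680qr − 896pr + 4632q^2r + 280pq + 784p^2 − 336q^2 + 1044q^3 + 2016qr^3 − 72q^2r^2 − 2736q^3r − 648q^4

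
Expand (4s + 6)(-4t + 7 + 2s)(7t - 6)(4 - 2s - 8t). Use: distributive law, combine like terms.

-3120st² - 224s²t² + 896st³ + 2548st - 144s²t - 456s + 288s² - 112s³t + 96s³ - 4176t² + 1344t³ + 3768t - 1008

(4s + 6)(-4t + 7 + 2s)(7t - 6)(4 - 2s - 8t)
= (-16st + 28s + 8s² - 24t + 42 + 12s)(7t - 6)(4 - 2s - 8t)    [distributive law]
= (-16st + 40s + 8s² - 24t + 42)(7t - 6)(4 - 2s - 8t)    [combine like terms]
= (-112st² + 96st + 280st - 240s + 56s²t - 48s² - 168t² + 144t + 294t - 252)(4 - 2s - 8t)    [distributive law]
= (-112st² + 376st - 240s + 56s²t - 48s² - 168t² + 438t - 252)(4 - 2s - 8t)    [combine like terms]
= -448st² + 224s²t² + 896st³ + 1504st - 752s²t - 3008st² - 960s + 480s² + 1920st + 224s²t - 112s³t - 448s²t² - 192s² + 96s³ + 384s²t - 672t² + 336st² + 1344t³ + 1752t - 876st - 3504t² - 1008 + 504s + 2016t    [distributive law]
= -3120st² - 224s²t² + 896st³ + 2548st - 144s²t - 456s + 288s² - 112s³t + 96s³ - 4176t² + 1344t³ + 3768t - 1008    [combine like terms]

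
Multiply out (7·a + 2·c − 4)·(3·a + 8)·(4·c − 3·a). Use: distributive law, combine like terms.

(7·a + 2·c − 4)·(3·a + 8)·(4·c − 3·a)
= (21·a^2 + 56·a + 6·a·c + 16·c − 12·a − 32)·(4·c − 3·a)    [distributive law]
= (21·a^2 + 44·a + 6·a·c + 16·c − 32)·(4·c − 3·a)    [combine like terms]
= 84·a^2·c − 63·a^3 + 176·a·c − 132·a^2 + 24·a·c^2 − 18·a^2·c + 64·c^2 − 48·a·c − 128·c + 96·a    [distributive law]
= 66·a^2·c − 63·a^3 + 128·a·c − 132·a^2 + 24·a·c^2 + 64·c^2 − 128·c + 96·a    [combine like terms]

66·a^2·c − 63·a^3 + 128·a·c − 132·a^2 + 24·a·c^2 + 64·c^2 − 128·c + 96·a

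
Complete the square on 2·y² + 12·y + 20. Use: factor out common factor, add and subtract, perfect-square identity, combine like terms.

2·y² + 12·y + 20
= 2(y² + 6·y) + 20    [factor out 2 from the y-terms]
= 2(y² + 6·y + 9 - 9) + 20    [add and subtract 9 inside the bracket]
= 2(y + 3)² - 18 + 20    [perfect-square identity]
= 2(y + 3)² + 2    [combine constants]

2(y + 3)² + 2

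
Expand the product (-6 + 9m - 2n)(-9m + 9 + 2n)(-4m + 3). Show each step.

(-6 + 9m - 2n)(-9m + 9 + 2n)(-4m + 3)
= (54m - 54 - 12n - 81m² + 81m + 18mn + 18mn - 18n - 4n²)(-4m + 3)    [distributive law]
= (135m - 54 - 30n - 81m² + 36mn - 4n²)(-4m + 3)    [combine like terms]
= -540m² + 405m + 216m - 162 + 120mn - 90n + 324m³ - 243m² - 144m²n + 108mn + 16mn² - 12n²    [distributive law]
= -783m² + 621m - 162 + 228mn - 90n + 324m³ - 144m²n + 16mn² - 12n²    [combine like terms]

-783m² + 621m - 162 + 228mn - 90n + 324m³ - 144m²n + 16mn² - 12n²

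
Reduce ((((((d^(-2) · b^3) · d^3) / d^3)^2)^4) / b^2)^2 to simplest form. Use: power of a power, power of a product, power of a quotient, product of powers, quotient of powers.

((((((d^(-2) · b^3) · d^3) / d^3)^2)^4) / b^2)^2
= ((((((d^(-2) · b^3) · d^3) / d^3)^2)^4)^2) / ((b^2)^2)    [power of a quotient]
= (((((d^(-2) · b^3) · d^3) / d^3)^2)^8) / ((b^2)^2)    [power of a power]
= ((((d^(-2) · b^3) · d^3) / d^3)^16) / ((b^2)^2)    [power of a power]
= ((((d^(-2) · b^3) · d^3)^16) / ((d^3)^16)) / ((b^2)^2)    [power of a quotient]
= ((((d^(-2) · b^3)^16) · ((d^3)^16)) / ((d^3)^16)) / ((b^2)^2)    [power of a product]
= (((((d^(-2))^16) · ((b^3)^16)) · ((d^3)^16)) / ((d^3)^16)) / ((b^2)^2)    [power of a product]
= (((d^(-32) · ((b^3)^16)) · ((d^3)^16)) / ((d^3)^16)) / ((b^2)^2)    [power of a power]
= (((d^(-32) · b^48) · ((d^3)^16)) / ((d^3)^16)) / ((b^2)^2)    [power of a power]
= (((d^(-32) · b^48) · d^48) / ((d^3)^16)) / ((b^2)^2)    [power of a power]
= (((d^(-32) · b^48) · d^48) / d^48) / ((b^2)^2)    [power of a power]
= (((d^(-32) · b^48) · d^48) / d^48) / b^4    [power of a power]
= b^44·d^(-32)    [quotient of powers; product of powers]

b^44·d^(-32)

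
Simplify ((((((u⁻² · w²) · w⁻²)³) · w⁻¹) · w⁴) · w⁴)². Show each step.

u⁻¹²w¹⁴

((((((u⁻² · w²) · w⁻²)³) · w⁻¹) · w⁴) · w⁴)²
= ((((((u⁻² · w²) · w⁻²)³) · w⁻¹) · w⁴)²) · ((w⁴)²)    [power of a product]
= ((((((u⁻² · w²) · w⁻²)³) · w⁻¹)²) · ((w⁴)²)) · ((w⁴)²)    [power of a product]
= ((((((u⁻² · w²) · w⁻²)³)²) · ((w⁻¹)²)) · ((w⁴)²)) · ((w⁴)²)    [power of a product]
= (((((u⁻² · w²) · w⁻²)⁶) · ((w⁻¹)²)) · ((w⁴)²)) · ((w⁴)²)    [power of a power]
= (((((u⁻² · w²)⁶) · ((w⁻²)⁶)) · ((w⁻¹)²)) · ((w⁴)²)) · ((w⁴)²)    [power of a product]
= ((((((u⁻²)⁶) · ((w²)⁶)) · ((w⁻²)⁶)) · ((w⁻¹)²)) · ((w⁴)²)) · ((w⁴)²)    [power of a product]
= ((((u⁻¹² · ((w²)⁶)) · ((w⁻²)⁶)) · ((w⁻¹)²)) · ((w⁴)²)) · ((w⁴)²)    [power of a power]
= ((((u⁻¹² · w¹²) · ((w⁻²)⁶)) · ((w⁻¹)²)) · ((w⁴)²)) · ((w⁴)²)    [power of a power]
= ((((u⁻¹² · w¹²) · w⁻¹²) · ((w⁻¹)²)) · ((w⁴)²)) · ((w⁴)²)    [power of a power]
= ((((u⁻¹² · w¹²) · w⁻¹²) · w⁻²) · ((w⁴)²)) · ((w⁴)²)    [power of a power]
= ((((u⁻¹² · w¹²) · w⁻¹²) · w⁻²) · w⁸) · ((w⁴)²)    [power of a power]
= ((((u⁻¹² · w¹²) · w⁻¹²) · w⁻²) · w⁸) · w⁸    [power of a power]
= u⁻¹²w¹⁴    [product of powers]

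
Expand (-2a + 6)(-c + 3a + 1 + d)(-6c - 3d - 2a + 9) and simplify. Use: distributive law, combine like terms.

(-2a + 6)(-c + 3a + 1 + d)(-6c - 3d - 2a + 9)
= (2ac - 6a^2 - 2a - 2ad - 6c + 18a + 6 + 6d)(-6c - 3d - 2a + 9)    [distributive law]
= (2ac - 6a^2 + 16a - 2ad - 6c + 6 + 6d)(-6c - 3d - 2a + 9)    [combine like terms]
= -12ac^2 - 6acd - 4a^2c + 18ac + 36a^2c + 18a^2d + 12a^3 - 54a^2 - 96ac - 48ad - 32a^2 + 144a + 12acd + 6ad^2 + 4a^2d - 18ad + 36c^2 + 18cd + 12ac - 54c - 36c - 18d - 12a + 54 - 36cd - 18d^2 - 12ad + 54d    [distributive law]
= -12ac^2 + 6acd + 32a^2c - 66ac + 22a^2d + 12a^3 - 86a^2 - 78ad + 132a + 6ad^2 + 36c^2 - 18cd - 90c + 36d + 54 - 18d^2    [combine like terms]

-12ac^2 + 6acd + 32a^2c - 66ac + 22a^2d + 12a^3 - 86a^2 - 78ad + 132a + 6ad^2 + 36c^2 - 18cd - 90c + 36d + 54 - 18d^2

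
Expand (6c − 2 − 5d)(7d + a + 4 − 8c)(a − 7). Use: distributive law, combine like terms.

82acd − 574cd + 6a^2c − 2ac − 280c − 48ac^2 + 336c^2 + ad + 238d − 2a^2 + 6a + 56 − 35ad^2 + 245d^2 − 5a^2d

(6c − 2 − 5d)(7d + a + 4 − 8c)(a − 7)
= (42cd + 6ac + 24c − 48c^2 − 14d − 2a − 8 + 16c − 35d^2 − 5ad − 20d + 40cd)(a − 7)    [distributive law]
= (82cd + 6ac + 40c − 48c^2 − 34d − 2a − 8 − 35d^2 − 5ad)(a − 7)    [combine like terms]
= 82acd − 574cd + 6a^2c − 42ac + 40ac − 280c − 48ac^2 + 336c^2 − 34ad + 238d − 2a^2 + 14a − 8a + 56 − 35ad^2 + 245d^2 − 5a^2d + 35ad    [distributive law]
= 82acd − 574cd + 6a^2c − 2ac − 280c − 48ac^2 + 336c^2 + ad + 238d − 2a^2 + 6a + 56 − 35ad^2 + 245d^2 − 5a^2d    [combine like terms]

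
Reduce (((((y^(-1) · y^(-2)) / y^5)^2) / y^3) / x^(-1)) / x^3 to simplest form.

(((((y^(-1) · y^(-2)) / y^5)^2) / y^3) / x^(-1)) / x^3
= (((((y^(-1) · y^(-2))^2) / ((y^5)^2)) / y^3) / x^(-1)) / x^3    [power of a quotient]
= ((((((y^(-1))^2) · ((y^(-2))^2)) / ((y^5)^2)) / y^3) / x^(-1)) / x^3    [power of a product]
= ((((y^(-2) · ((y^(-2))^2)) / ((y^5)^2)) / y^3) / x^(-1)) / x^3    [power of a power]
= ((((y^(-2) · y^(-4)) / ((y^5)^2)) / y^3) / x^(-1)) / x^3    [power of a power]
= (((y^(-6) / ((y^5)^2)) / y^3) / x^(-1)) / x^3    [product of powers]
= (((y^(-6) / y^10) / y^3) / x^(-1)) / x^3    [power of a power]
= ((y^(-16) / y^3) / x^(-1)) / x^3    [quotient of powers]
= (y^(-19) / x^(-1)) / x^3    [quotient of powers]
= x^(-2)·y^(-19)    [quotient of powers; product of powers]

x^(-2)·y^(-19)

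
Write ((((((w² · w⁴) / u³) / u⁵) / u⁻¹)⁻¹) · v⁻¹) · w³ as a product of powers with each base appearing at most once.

u⁷v⁻¹w⁻³

((((((w² · w⁴) / u³) / u⁵) / u⁻¹)⁻¹) · v⁻¹) · w³
= ((((((w² · w⁴) / u³) / u⁵)⁻¹) / ((u⁻¹)⁻¹)) · v⁻¹) · w³    [power of a quotient]
= ((((((w² · w⁴) / u³)⁻¹) / ((u⁵)⁻¹)) / ((u⁻¹)⁻¹)) · v⁻¹) · w³    [power of a quotient]
= ((((((w² · w⁴)⁻¹) / ((u³)⁻¹)) / ((u⁵)⁻¹)) / ((u⁻¹)⁻¹)) · v⁻¹) · w³    [power of a quotient]
= (((((((w²)⁻¹) · ((w⁴)⁻¹)) / ((u³)⁻¹)) / ((u⁵)⁻¹)) / ((u⁻¹)⁻¹)) · v⁻¹) · w³    [power of a product]
= (((((w⁻² · ((w⁴)⁻¹)) / ((u³)⁻¹)) / ((u⁵)⁻¹)) / ((u⁻¹)⁻¹)) · v⁻¹) · w³    [power of a power]
= (((((w⁻² · w⁻⁴) / ((u³)⁻¹)) / ((u⁵)⁻¹)) / ((u⁻¹)⁻¹)) · v⁻¹) · w³    [power of a power]
= ((((w⁻⁶ / ((u³)⁻¹)) / ((u⁵)⁻¹)) / ((u⁻¹)⁻¹)) · v⁻¹) · w³    [product of powers]
= ((((w⁻⁶ / u⁻³) / ((u⁵)⁻¹)) / ((u⁻¹)⁻¹)) · v⁻¹) · w³    [power of a power]
= ((((w⁻⁶ / u⁻³) / u⁻⁵) / ((u⁻¹)⁻¹)) · v⁻¹) · w³    [power of a power]
= ((((w⁻⁶ / u⁻³) / u⁻⁵) / u) · v⁻¹) · w³    [power of a power]
= u⁷v⁻¹w⁻³    [quotient of powers; product of powers]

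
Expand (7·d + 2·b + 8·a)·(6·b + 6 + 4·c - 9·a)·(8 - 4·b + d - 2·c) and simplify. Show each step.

(7·d + 2·b + 8·a)·(6·b + 6 + 4·c - 9·a)·(8 - 4·b + d - 2·c)
= (42·b·d + 42·d + 28·c·d - 63·a·d + 12·b^2 + 12·b + 8·b·c - 18·a·b + 48·a·b + 48·a + 32·a·c - 72·a^2)·(8 - 4·b + d - 2·c)    [distributive law]
= (42·b·d + 42·d + 28·c·d - 63·a·d + 12·b^2 + 12·b + 8·b·c + 30·a·b + 48·a + 32·a·c - 72·a^2)·(8 - 4·b + d - 2·c)    [combine like terms]
= 336·b·d - 168·b^2·d + 42·b·d^2 - 84·b·c·d + 336·d - 168·b·d + 42·d^2 - 84·c·d + 224·c·d - 112·b·c·d + 28·c·d^2 - 56·c^2·d - 504·a·d + 252·a·b·d - 63·a·d^2 + 126·a·c·d + 96·b^2 - 48·b^3 + 12·b^2·d - 24·b^2·c + 96·b - 48·b^2 + 12·b·d - 24·b·c + 64·b·c - 32·b^2·c + 8·b·c·d - 16·b·c^2 + 240·a·b - 120·a·b^2 + 30·a·b·d - 60·a·b·c + 384·a - 192·a·b + 48·a·d - 96·a·c + 256·a·c - 128·a·b·c + 32·a·c·d - 64·a·c^2 - 576·a^2 + 288·a^2·b - 72·a^2·d + 144·a^2·c    [distributive law]
= 180·b·d - 156·b^2·d + 42·b·d^2 - 188·b·c·d + 336·d + 42·d^2 + 140·c·d + 28·c·d^2 - 56·c^2·d - 456·a·d + 282·a·b·d - 63·a·d^2 + 158·a·c·d + 48·b^2 - 48·b^3 - 56·b^2·c + 96·b + 40·b·c - 16·b·c^2 + 48·a·b - 120·a·b^2 - 188·a·b·c + 384·a + 160·a·c - 64·a·c^2 - 576·a^2 + 288·a^2·b - 72·a^2·d + 144·a^2·c    [combine like terms]

180·b·d - 156·b^2·d + 42·b·d^2 - 188·b·c·d + 336·d + 42·d^2 + 140·c·d + 28·c·d^2 - 56·c^2·d - 456·a·d + 282·a·b·d - 63·a·d^2 + 158·a·c·d + 48·b^2 - 48·b^3 - 56·b^2·c + 96·b + 40·b·c - 16·b·c^2 + 48·a·b - 120·a·b^2 - 188·a·b·c + 384·a + 160·a·c - 64·a·c^2 - 576·a^2 + 288·a^2·b - 72·a^2·d + 144·a^2·c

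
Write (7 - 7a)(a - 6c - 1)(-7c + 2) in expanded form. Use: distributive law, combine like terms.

(7 - 7a)(a - 6c - 1)(-7c + 2)
= (7a - 42c - 7 - 7a^2 + 42ac + 7a)(-7c + 2)    [distributive law]
= (14a - 42c - 7 - 7a^2 + 42ac)(-7c + 2)    [combine like terms]
= -98ac + 28a + 294c^2 - 84c + 49c - 14 + 49a^2c - 14a^2 - 294ac^2 + 84ac    [distributive law]
= -14ac + 28a + 294c^2 - 35c - 14 + 49a^2c - 14a^2 - 294ac^2    [combine like terms]

-14ac + 28a + 294c^2 - 35c - 14 + 49a^2c - 14a^2 - 294ac^2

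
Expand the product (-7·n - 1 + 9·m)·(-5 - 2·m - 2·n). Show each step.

(-7·n - 1 + 9·m)·(-5 - 2·m - 2·n)
= 35·n + 14·m·n + 14·n² + 5 + 2·m + 2·n - 45·m - 18·m² - 18·m·n    [distributive law]
= 37·n - 4·m·n + 14·n² + 5 - 43·m - 18·m²    [combine like terms]

37·n - 4·m·n + 14·n² + 5 - 43·m - 18·m²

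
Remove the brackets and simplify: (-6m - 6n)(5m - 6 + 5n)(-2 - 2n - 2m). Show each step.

(-6m - 6n)(5m - 6 + 5n)(-2 - 2n - 2m)
= (-30m^2 + 36m - 30mn - 30mn + 36n - 30n^2)(-2 - 2n - 2m)    [distributive law]
= (-30m^2 + 36m - 60mn + 36n - 30n^2)(-2 - 2n - 2m)    [combine like terms]
= 60m^2 + 60m^2n + 60m^3 - 72m - 72mn - 72m^2 + 120mn + 120mn^2 + 120m^2n - 72n - 72n^2 - 72mn + 60n^2 + 60n^3 + 60mn^2    [distributive law]
= -12m^2 + 180m^2n + 60m^3 - 72m - 24mn + 180mn^2 - 72n - 12n^2 + 60n^3    [combine like terms]

-12m^2 + 180m^2n + 60m^3 - 72m - 24mn + 180mn^2 - 72n - 12n^2 + 60n^3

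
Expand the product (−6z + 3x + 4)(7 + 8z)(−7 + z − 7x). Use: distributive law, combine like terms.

(−6z + 3x + 4)(7 + 8z)(−7 + z − 7x)
= (−42z − 48z^2 + 21x + 24xz + 28 + 32z)(−7 + z − 7x)    [distributive law]
= (−10z − 48z^2 + 21x + 24xz + 28)(−7 + z − 7x)    [combine like terms]
= 70z − 10z^2 + 70xz + 336z^2 − 48z^3 + 336xz^2 − 147x + 21xz − 147x^2 − 168xz + 24xz^2 − 168x^2z − 196 + 28z − 196x    [distributive law]
= 98z + 326z^2 − 77xz − 48z^3 + 360xz^2 − 343x − 147x^2 − 168x^2z − 196    [combine like terms]

98z + 326z^2 − 77xz − 48z^3 + 360xz^2 − 343x − 147x^2 − 168x^2z − 196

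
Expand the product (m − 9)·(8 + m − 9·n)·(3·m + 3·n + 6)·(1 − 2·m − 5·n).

447·m^2 − 3·m^3 − 411·m^2·n + 756·m·n − 1443·m·n^2 + 642·m − 6·m^4 + 33·m^3·n + 174·m^2·n^2 + 135·m·n^3 + 2430·n − 1107·n^2 − 432 − 1215·n^3

(m − 9)·(8 + m − 9·n)·(3·m + 3·n + 6)·(1 − 2·m − 5·n)
= (8·m + m^2 − 9·m·n − 72 − 9·m + 81·n)·(3·m + 3·n + 6)·(1 − 2·m − 5·n)    [distributive law]
= (−m + m^2 − 9·m·n − 72 + 81·n)·(3·m + 3·n + 6)·(1 − 2·m − 5·n)    [combine like terms]
= (−3·m^2 − 3·m·n − 6·m + 3·m^3 + 3·m^2·n + 6·m^2 − 27·m^2·n − 27·m·n^2 − 54·m·n − 216·m − 216·n − 432 + 243·m·n + 243·n^2 + 486·n)·(1 − 2·m − 5·n)    [distributive law]
= (3·m^2 + 186·m·n − 222·m + 3·m^3 − 24·m^2·n − 27·m·n^2 + 270·n − 432 + 243·n^2)·(1 − 2·m − 5·n)    [combine like terms]
= 3·m^2 − 6·m^3 − 15·m^2·n + 186·m·n − 372·m^2·n − 930·m·n^2 − 222·m + 444·m^2 + 1110·m·n + 3·m^3 − 6·m^4 − 15·m^3·n − 24·m^2·n + 48·m^3·n + 120·m^2·n^2 − 27·m·n^2 + 54·m^2·n^2 + 135·m·n^3 + 270·n − 540·m·n − 1350·n^2 − 432 + 864·m + 2160·n + 243·n^2 − 486·m·n^2 − 1215·n^3    [distributive law]
= 447·m^2 − 3·m^3 − 411·m^2·n + 756·m·n − 1443·m·n^2 + 642·m − 6·m^4 + 33·m^3·n + 174·m^2·n^2 + 135·m·n^3 + 2430·n − 1107·n^2 − 432 − 1215·n^3    [combine like terms]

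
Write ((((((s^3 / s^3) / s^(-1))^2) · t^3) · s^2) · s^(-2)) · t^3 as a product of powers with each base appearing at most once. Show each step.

s^2t^6

((((((s^3 / s^3) / s^(-1))^2) · t^3) · s^2) · s^(-2)) · t^3
= ((((((s^3 / s^3)^2) / ((s^(-1))^2)) · t^3) · s^2) · s^(-2)) · t^3    [power of a quotient]
= (((((((s^3)^2) / ((s^3)^2)) / ((s^(-1))^2)) · t^3) · s^2) · s^(-2)) · t^3    [power of a quotient]
= (((((s^6 / ((s^3)^2)) / ((s^(-1))^2)) · t^3) · s^2) · s^(-2)) · t^3    [power of a power]
= (((((s^6 / s^6) / ((s^(-1))^2)) · t^3) · s^2) · s^(-2)) · t^3    [power of a power]
= ((((s^0 / ((s^(-1))^2)) · t^3) · s^2) · s^(-2)) · t^3    [quotient of powers]
= ((((s^0 / s^(-2)) · t^3) · s^2) · s^(-2)) · t^3    [power of a power]
= (((s^2 · t^3) · s^2) · s^(-2)) · t^3    [quotient of powers]
= s^2t^6    [product of powers]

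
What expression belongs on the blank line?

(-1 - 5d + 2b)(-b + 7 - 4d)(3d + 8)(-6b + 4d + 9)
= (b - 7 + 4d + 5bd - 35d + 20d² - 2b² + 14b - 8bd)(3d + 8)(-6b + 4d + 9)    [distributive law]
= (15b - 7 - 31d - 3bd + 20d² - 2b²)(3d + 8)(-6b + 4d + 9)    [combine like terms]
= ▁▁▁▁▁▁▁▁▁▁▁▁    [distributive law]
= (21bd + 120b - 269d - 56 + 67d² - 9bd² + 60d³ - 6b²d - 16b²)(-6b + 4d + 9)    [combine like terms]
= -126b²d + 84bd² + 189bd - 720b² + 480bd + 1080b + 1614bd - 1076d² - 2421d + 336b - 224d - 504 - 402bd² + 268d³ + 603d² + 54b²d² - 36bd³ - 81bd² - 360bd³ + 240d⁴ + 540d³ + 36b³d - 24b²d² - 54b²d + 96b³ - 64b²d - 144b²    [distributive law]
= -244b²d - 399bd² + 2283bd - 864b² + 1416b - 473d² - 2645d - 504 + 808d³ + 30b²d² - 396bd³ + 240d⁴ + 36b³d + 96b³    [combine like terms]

After distributive law, the bracketed line is:

(45bd + 120b - 21d - 56 - 93d² - 248d - 9bd² - 24bd + 60d³ + 160d² - 6b²d - 16b²)(-6b + 4d + 9)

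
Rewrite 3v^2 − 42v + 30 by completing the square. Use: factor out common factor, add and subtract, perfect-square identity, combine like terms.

3(v − 7)^2 − 117

3v^2 − 42v + 30
= 3(v^2 − 14v) + 30    [factor out 3 from the v-terms]
= 3(v^2 − 14v + 49 − 49) + 30    [add and subtract 49 inside the bracket]
= 3(v − 7)^2 − 147 + 30    [perfect-square identity]
= 3(v − 7)^2 − 117    [combine constants]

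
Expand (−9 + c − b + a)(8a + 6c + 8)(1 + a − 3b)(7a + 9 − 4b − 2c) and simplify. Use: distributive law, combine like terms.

−1456a^2 − 1728a + 3584ab − 338ac − 320a^3 + 1168a^2b + 14a^2c − 320ab^2 + 268abc − 270c + 956bc + 146c^2 + 160ac^2 − 414b^2c − 450bc^2 − 648 + 2160b − 616b^2 + 82a^3c − 328a^2bc + 14a^2c^2 + 270ab^2c − 54abc^2 − 12c^3 − 12ac^3 + 36b^2c^2 + 36bc^3 − 256a^3b + 296a^2b^2 − 96ab^3 − 72b^3c − 96b^3 + 56a^4

(−9 + c − b + a)(8a + 6c + 8)(1 + a − 3b)(7a + 9 − 4b − 2c)
= (−72a − 54c − 72 + 8ac + 6c^2 + 8c − 8ab − 6bc − 8b + 8a^2 + 6ac + 8a)(1 + a − 3b)(7a + 9 − 4b − 2c)    [distributive law]
= (−64a − 46c − 72 + 14ac + 6c^2 − 8ab − 6bc − 8b + 8a^2)(1 + a − 3b)(7a + 9 − 4b − 2c)    [combine like terms]
= (−64a − 64a^2 + 192ab − 46c − 46ac + 138bc − 72 − 72a + 216b + 14ac + 14a^2c − 42abc + 6c^2 + 6ac^2 − 18bc^2 − 8ab − 8a^2b + 24ab^2 − 6bc − 6abc + 18b^2c − 8b − 8ab + 24b^2 + 8a^2 + 8a^3 − 24a^2b)(7a + 9 − 4b − 2c)    [distributive law]
= (−136a − 56a^2 + 176ab − 46c − 32ac + 132bc − 72 + 208b + 14a^2c − 48abc + 6c^2 + 6ac^2 − 18bc^2 − 32a^2b + 24ab^2 + 18b^2c + 24b^2 + 8a^3)(7a + 9 − 4b − 2c)    [combine like terms]
= −952a^2 − 1224a + 544ab + 272ac − 392a^3 − 504a^2 + 224a^2b + 112a^2c + 1232a^2b + 1584ab − 704ab^2 − 352abc − 322ac − 414c + 184bc + 92c^2 − 224a^2c − 288ac + 128abc + 64ac^2 + 924abc + 1188bc − 528b^2c − 264bc^2 − 504a − 648 + 288b + 144c + 1456ab + 1872b − 832b^2 − 416bc + 98a^3c + 126a^2c − 56a^2bc − 28a^2c^2 − 336a^2bc − 432abc + 192ab^2c + 96abc^2 + 42ac^2 + 54c^2 − 24bc^2 − 12c^3 + 42a^2c^2 + 54ac^2 − 24abc^2 − 12ac^3 − 126abc^2 − 162bc^2 + 72b^2c^2 + 36bc^3 − 224a^3b − 288a^2b + 128a^2b^2 + 64a^2bc + 168a^2b^2 + 216ab^2 − 96ab^3 − 48ab^2c + 126ab^2c + 162b^2c − 72b^3c − 36b^2c^2 + 168ab^2 + 216b^2 − 96b^3 − 48b^2c + 56a^4 + 72a^3 − 32a^3b − 16a^3c    [distributive law]
= −1456a^2 − 1728a + 3584ab − 338ac − 320a^3 + 1168a^2b + 14a^2c − 320ab^2 + 268abc − 270c + 956bc + 146c^2 + 160ac^2 − 414b^2c − 450bc^2 − 648 + 2160b − 616b^2 + 82a^3c − 328a^2bc + 14a^2c^2 + 270ab^2c − 54abc^2 − 12c^3 − 12ac^3 + 36b^2c^2 + 36bc^3 − 256a^3b + 296a^2b^2 − 96ab^3 − 72b^3c − 96b^3 + 56a^4    [combine like terms]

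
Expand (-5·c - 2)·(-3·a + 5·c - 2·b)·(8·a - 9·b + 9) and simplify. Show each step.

120·a^2·c - 55·a·b·c + 55·a·c - 200·a·c^2 + 225·b·c^2 - 225·c^2 - 90·b^2·c + 180·b·c + 48·a^2 - 22·a·b + 54·a - 90·c - 36·b^2 + 36·b

(-5·c - 2)·(-3·a + 5·c - 2·b)·(8·a - 9·b + 9)
= (15·a·c - 25·c^2 + 10·b·c + 6·a - 10·c + 4·b)·(8·a - 9·b + 9)    [distributive law]
= 120·a^2·c - 135·a·b·c + 135·a·c - 200·a·c^2 + 225·b·c^2 - 225·c^2 + 80·a·b·c - 90·b^2·c + 90·b·c + 48·a^2 - 54·a·b + 54·a - 80·a·c + 90·b·c - 90·c + 32·a·b - 36·b^2 + 36·b    [distributive law]
= 120·a^2·c - 55·a·b·c + 55·a·c - 200·a·c^2 + 225·b·c^2 - 225·c^2 - 90·b^2·c + 180·b·c + 48·a^2 - 22·a·b + 54·a - 90·c - 36·b^2 + 36·b    [combine like terms]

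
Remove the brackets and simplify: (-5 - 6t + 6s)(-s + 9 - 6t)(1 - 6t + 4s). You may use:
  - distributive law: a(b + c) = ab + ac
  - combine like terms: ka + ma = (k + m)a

(-5 - 6t + 6s)(-s + 9 - 6t)(1 - 6t + 4s)
= (5s - 45 + 30t + 6st - 54t + 36t^2 - 6s^2 + 54s - 36st)(1 - 6t + 4s)    [distributive law]
= (59s - 45 - 24t - 30st + 36t^2 - 6s^2)(1 - 6t + 4s)    [combine like terms]
= 59s - 354st + 236s^2 - 45 + 270t - 180s - 24t + 144t^2 - 96st - 30st + 180st^2 - 120s^2t + 36t^2 - 216t^3 + 144st^2 - 6s^2 + 36s^2t - 24s^3    [distributive law]
= -121s - 480st + 230s^2 - 45 + 246t + 180t^2 + 324st^2 - 84s^2t - 216t^3 - 24s^3    [combine like terms]

-121s - 480st + 230s^2 - 45 + 246t + 180t^2 + 324st^2 - 84s^2t - 216t^3 - 24s^3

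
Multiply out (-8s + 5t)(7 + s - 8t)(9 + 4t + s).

(-8s + 5t)(7 + s - 8t)(9 + 4t + s)
= (-56s - 8s^2 + 64st + 35t + 5st - 40t^2)(9 + 4t + s)    [distributive law]
= (-56s - 8s^2 + 69st + 35t - 40t^2)(9 + 4t + s)    [combine like terms]
= -504s - 224st - 56s^2 - 72s^2 - 32s^2t - 8s^3 + 621st + 276st^2 + 69s^2t + 315t + 140t^2 + 35st - 360t^2 - 160t^3 - 40st^2    [distributive law]
= -504s + 432st - 128s^2 + 37s^2t - 8s^3 + 236st^2 + 315t - 220t^2 - 160t^3    [combine like terms]

-504s + 432st - 128s^2 + 37s^2t - 8s^3 + 236st^2 + 315t - 220t^2 - 160t^3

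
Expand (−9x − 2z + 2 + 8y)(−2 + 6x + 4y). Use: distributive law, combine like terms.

30x − 54x² + 12xy + 4z − 12xz − 8yz − 4 − 8y + 32y²

(−9x − 2z + 2 + 8y)(−2 + 6x + 4y)
= 18x − 54x² − 36xy + 4z − 12xz − 8yz − 4 + 12x + 8y − 16y + 48xy + 32y²    [distributive law]
= 30x − 54x² + 12xy + 4z − 12xz − 8yz − 4 − 8y + 32y²    [combine like terms]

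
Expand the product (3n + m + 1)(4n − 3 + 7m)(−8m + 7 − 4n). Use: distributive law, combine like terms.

(3n + m + 1)(4n − 3 + 7m)(−8m + 7 − 4n)
= (12n² − 9n + 21mn + 4mn − 3m + 7m² + 4n − 3 + 7m)(−8m + 7 − 4n)    [distributive law]
= (12n² − 5n + 25mn + 4m + 7m² − 3)(−8m + 7 − 4n)    [combine like terms]
= −96mn² + 84n² − 48n³ + 40mn − 35n + 20n² − 200m²n + 175mn − 100mn² − 32m² + 28m − 16mn − 56m³ + 49m² − 28m²n + 24m − 21 + 12n    [distributive law]
= −196mn² + 104n² − 48n³ + 199mn − 23n − 228m²n + 17m² + 52m − 56m³ − 21    [combine like terms]

−196mn² + 104n² − 48n³ + 199mn − 23n − 228m²n + 17m² + 52m − 56m³ − 21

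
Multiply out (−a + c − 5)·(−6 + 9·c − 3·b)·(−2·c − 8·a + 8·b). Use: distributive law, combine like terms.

396·a·c − 48·a² − 72·a·b − 54·a·c² + 72·a²·c − 54·a·b·c − 24·a²·b + 24·a·b² + 102·c² − 438·b·c − 18·c³ + 78·b·c² − 24·b²·c − 60·c − 240·a + 240·b + 120·b²

(−a + c − 5)·(−6 + 9·c − 3·b)·(−2·c − 8·a + 8·b)
= (6·a − 9·a·c + 3·a·b − 6·c + 9·c² − 3·b·c + 30 − 45·c + 15·b)·(−2·c − 8·a + 8·b)    [distributive law]
= (6·a − 9·a·c + 3·a·b − 51·c + 9·c² − 3·b·c + 30 + 15·b)·(−2·c − 8·a + 8·b)    [combine like terms]
= −12·a·c − 48·a² + 48·a·b + 18·a·c² + 72·a²·c − 72·a·b·c − 6·a·b·c − 24·a²·b + 24·a·b² + 102·c² + 408·a·c − 408·b·c − 18·c³ − 72·a·c² + 72·b·c² + 6·b·c² + 24·a·b·c − 24·b²·c − 60·c − 240·a + 240·b − 30·b·c − 120·a·b + 120·b²    [distributive law]
= 396·a·c − 48·a² − 72·a·b − 54·a·c² + 72·a²·c − 54·a·b·c − 24·a²·b + 24·a·b² + 102·c² − 438·b·c − 18·c³ + 78·b·c² − 24·b²·c − 60·c − 240·a + 240·b + 120·b²    [combine like terms]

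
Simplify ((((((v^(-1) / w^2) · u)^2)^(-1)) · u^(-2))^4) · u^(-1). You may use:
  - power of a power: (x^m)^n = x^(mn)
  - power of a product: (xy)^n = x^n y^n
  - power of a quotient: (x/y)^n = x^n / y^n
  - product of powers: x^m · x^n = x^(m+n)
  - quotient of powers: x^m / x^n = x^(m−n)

u^(-17)·v^8·w^16

((((((v^(-1) / w^2) · u)^2)^(-1)) · u^(-2))^4) · u^(-1)
= ((((((v^(-1) / w^2) · u)^2)^(-1))^4) · ((u^(-2))^4)) · u^(-1)    [power of a product]
= (((((v^(-1) / w^2) · u)^2)^(-4)) · ((u^(-2))^4)) · u^(-1)    [power of a power]
= ((((v^(-1) / w^2) · u)^(-8)) · ((u^(-2))^4)) · u^(-1)    [power of a power]
= ((((v^(-1) / w^2)^(-8)) · (u^(-8))) · ((u^(-2))^4)) · u^(-1)    [power of a product]
= (((((v^(-1))^(-8)) / ((w^2)^(-8))) · (u^(-8))) · ((u^(-2))^4)) · u^(-1)    [power of a quotient]
= (((v^8 / ((w^2)^(-8))) · (u^(-8))) · ((u^(-2))^4)) · u^(-1)    [power of a power]
= (((v^8 / w^(-16)) · (u^(-8))) · ((u^(-2))^4)) · u^(-1)    [power of a power]
= (((v^8 / w^(-16)) · u^(-8)) · u^(-8)) · u^(-1)    [power of a power]
= u^(-17)·v^8·w^16    [quotient of powers; product of powers]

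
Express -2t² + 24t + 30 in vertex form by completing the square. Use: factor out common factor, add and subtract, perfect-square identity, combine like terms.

-2(t - 6)² + 102

-2t² + 24t + 30
= -2(t² - 12t) + 30    [factor out -2 from the t-terms]
= -2(t² - 12t + 36 - 36) + 30    [add and subtract 36 inside the bracket]
= -2(t - 6)² + 72 + 30    [perfect-square identity]
= -2(t - 6)² + 102    [combine constants]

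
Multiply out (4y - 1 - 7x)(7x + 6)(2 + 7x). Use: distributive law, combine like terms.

(4y - 1 - 7x)(7x + 6)(2 + 7x)
= (28xy + 24y - 7x - 6 - 49x^2 - 42x)(2 + 7x)    [distributive law]
= (28xy + 24y - 49x - 6 - 49x^2)(2 + 7x)    [combine like terms]
= 56xy + 196x^2y + 48y + 168xy - 98x - 343x^2 - 12 - 42x - 98x^2 - 343x^3    [distributive law]
= 224xy + 196x^2y + 48y - 140x - 441x^2 - 12 - 343x^3    [combine like terms]

224xy + 196x^2y + 48y - 140x - 441x^2 - 12 - 343x^3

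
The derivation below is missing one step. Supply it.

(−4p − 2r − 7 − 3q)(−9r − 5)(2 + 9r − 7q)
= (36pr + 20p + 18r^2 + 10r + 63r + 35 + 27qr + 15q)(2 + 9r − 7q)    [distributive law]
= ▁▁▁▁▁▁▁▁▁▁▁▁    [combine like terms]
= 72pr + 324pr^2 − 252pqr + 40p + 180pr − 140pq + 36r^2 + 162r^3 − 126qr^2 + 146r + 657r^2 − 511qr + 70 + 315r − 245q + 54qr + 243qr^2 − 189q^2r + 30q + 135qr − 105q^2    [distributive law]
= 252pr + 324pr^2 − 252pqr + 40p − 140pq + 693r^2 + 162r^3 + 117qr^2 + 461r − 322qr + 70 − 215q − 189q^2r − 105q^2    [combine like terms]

By combine like terms:

(36pr + 20p + 18r^2 + 73r + 35 + 27qr + 15q)(2 + 9r − 7q)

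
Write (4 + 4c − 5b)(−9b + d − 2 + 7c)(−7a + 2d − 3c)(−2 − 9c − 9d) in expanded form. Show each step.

(4 + 4c − 5b)(−9b + d − 2 + 7c)(−7a + 2d − 3c)(−2 − 9c − 9d)
= (−36b + 4d − 8 + 28c − 36bc + 4cd − 8c + 28c² + 45b² − 5bd + 10b − 35bc)(−7a + 2d − 3c)(−2 − 9c − 9d)    [distributive law]
= (−26b + 4d − 8 + 20c − 71bc + 4cd + 28c² + 45b² − 5bd)(−7a + 2d − 3c)(−2 − 9c − 9d)    [combine like terms]
= (182ab − 52bd + 78bc − 28ad + 8d² − 12cd + 56a − 16d + 24c − 140ac + 40cd − 60c² + 497abc − 142bcd + 213bc² − 28acd + 8cd² − 12c²d − 196ac² + 56c²d − 84c³ − 315ab² + 90b²d − 135b²c + 35abd − 10bd² + 15bcd)(−2 − 9c − 9d)    [distributive law]
= (182ab − 52bd + 78bc − 28ad + 8d² + 28cd + 56a − 16d + 24c − 140ac − 60c² + 497abc − 127bcd + 213bc² − 28acd + 8cd² + 44c²d − 196ac² − 84c³ − 315ab² + 90b²d − 135b²c + 35abd − 10bd²)(−2 − 9c − 9d)    [combine like terms]
= −364ab − 1638abc − 1638abd + 104bd + 468bcd + 468bd² − 156bc − 702bc² − 702bcd + 56ad + 252acd + 252ad² − 16d² − 72cd² − 72d³ − 56cd − 252c²d − 252cd² − 112a − 504ac − 504ad + 32d + 144cd + 144d² − 48c − 216c² − 216cd + 280ac + 1260ac² + 1260acd + 120c² + 540c³ + 540c²d − 994abc − 4473abc² − 4473abcd + 254bcd + 1143bc²d + 1143bcd² − 426bc² − 1917bc³ − 1917bc²d + 56acd + 252ac²d + 252acd² − 16cd² − 72c²d² − 72cd³ − 88c²d − 396c³d − 396c²d² + 392ac² + 1764ac³ + 1764ac²d + 168c³ + 756c⁴ + 756c³d + 630ab² + 2835ab²c + 2835ab²d − 180b²d − 810b²cd − 810b²d² + 270b²c + 1215b²c² + 1215b²cd − 70abd − 315abcd − 315abd² + 20bd² + 90bcd² + 90bd³    [distributive law]
= −364ab − 2632abc − 1708abd + 104bd + 20bcd + 488bd² − 156bc − 1128bc² − 448ad + 1568acd + 252ad² + 128d² − 340cd² − 72d³ − 128cd + 200c²d − 112a − 224ac + 32d − 48c − 96c² + 1652ac² + 708c³ − 4473abc² − 4788abcd − 774bc²d + 1233bcd² − 1917bc³ + 2016ac²d + 252acd² − 468c²d² − 72cd³ + 360c³d + 1764ac³ + 756c⁴ + 630ab² + 2835ab²c + 2835ab²d − 180b²d + 405b²cd − 810b²d² + 270b²c + 1215b²c² − 315abd² + 90bd³    [combine like terms]

−364ab − 2632abc − 1708abd + 104bd + 20bcd + 488bd² − 156bc − 1128bc² − 448ad + 1568acd + 252ad² + 128d² − 340cd² − 72d³ − 128cd + 200c²d − 112a − 224ac + 32d − 48c − 96c² + 1652ac² + 708c³ − 4473abc² − 4788abcd − 774bc²d + 1233bcd² − 1917bc³ + 2016ac²d + 252acd² − 468c²d² − 72cd³ + 360c³d + 1764ac³ + 756c⁴ + 630ab² + 2835ab²c + 2835ab²d − 180b²d + 405b²cd − 810b²d² + 270b²c + 1215b²c² − 315abd² + 90bd³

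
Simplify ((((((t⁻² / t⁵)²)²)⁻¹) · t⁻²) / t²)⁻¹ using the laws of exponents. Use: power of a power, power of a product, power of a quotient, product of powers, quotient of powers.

((((((t⁻² / t⁵)²)²)⁻¹) · t⁻²) / t²)⁻¹
= ((((((t⁻² / t⁵)²)²)⁻¹) · t⁻²)⁻¹) / ((t²)⁻¹)    [power of a quotient]
= ((((((t⁻² / t⁵)²)²)⁻¹)⁻¹) · ((t⁻²)⁻¹)) / ((t²)⁻¹)    [power of a product]
= (((((t⁻² / t⁵)²)²)¹) · ((t⁻²)⁻¹)) / ((t²)⁻¹)    [power of a power]
= ((((t⁻² / t⁵)²)²) · ((t⁻²)⁻¹)) / ((t²)⁻¹)    [power of a power]
= (((t⁻² / t⁵)⁴) · ((t⁻²)⁻¹)) / ((t²)⁻¹)    [power of a power]
= ((((t⁻²)⁴) / ((t⁵)⁴)) · ((t⁻²)⁻¹)) / ((t²)⁻¹)    [power of a quotient]
= ((t⁻⁸ / ((t⁵)⁴)) · ((t⁻²)⁻¹)) / ((t²)⁻¹)    [power of a power]
= ((t⁻⁸ / t²⁰) · ((t⁻²)⁻¹)) / ((t²)⁻¹)    [power of a power]
= (t⁻²⁸ · ((t⁻²)⁻¹)) / ((t²)⁻¹)    [quotient of powers]
= (t⁻²⁸ · t²) / ((t²)⁻¹)    [power of a power]
= t⁻²⁶ / ((t²)⁻¹)    [product of powers]
= t⁻²⁶ / t⁻²    [power of a power]
= t⁻²⁴    [quotient of powers]

t⁻²⁴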